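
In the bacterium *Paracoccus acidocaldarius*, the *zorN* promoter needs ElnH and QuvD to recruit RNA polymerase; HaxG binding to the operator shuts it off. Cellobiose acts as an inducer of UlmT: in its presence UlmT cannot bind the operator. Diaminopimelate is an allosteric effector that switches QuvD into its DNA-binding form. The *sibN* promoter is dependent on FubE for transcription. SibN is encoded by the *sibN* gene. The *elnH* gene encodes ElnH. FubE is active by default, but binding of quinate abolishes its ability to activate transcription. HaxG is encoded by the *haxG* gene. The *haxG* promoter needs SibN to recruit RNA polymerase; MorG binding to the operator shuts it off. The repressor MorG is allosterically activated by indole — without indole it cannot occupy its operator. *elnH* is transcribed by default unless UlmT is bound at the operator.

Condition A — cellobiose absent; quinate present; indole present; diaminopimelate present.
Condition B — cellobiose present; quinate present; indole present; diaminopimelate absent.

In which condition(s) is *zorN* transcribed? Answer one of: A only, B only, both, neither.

neither

Condition A:
Cellobiose is absent, so UlmT is active.
With repressor UlmT bound, *elnH* is not transcribed.
So ElnH is not produced.
Quinate is present, so FubE is inactive.
Required activator FubE is absent, so *sibN* is not transcribed.
So SibN is not produced.
Indole is present, so MorG is active.
With repressor MorG bound, *haxG* is not transcribed.
So HaxG is not produced.
Diaminopimelate is present, so QuvD is active.
Required activator ElnH is absent, so *zorN* is not transcribed.
→ *zorN* is OFF in A.
Condition B:
Cellobiose is present, so UlmT is inactive.
With no repressor bound, *elnH* is transcribed.
So ElnH is produced and active.
Quinate is present, so FubE is inactive.
Required activator FubE is absent, so *sibN* is not transcribed.
So SibN is not produced.
Indole is present, so MorG is active.
With repressor MorG bound, *haxG* is not transcribed.
So HaxG is not produced.
Diaminopimelate is absent, so QuvD is inactive.
Required activator QuvD is absent, so *zorN* is not transcribed.
→ *zorN* is OFF in B.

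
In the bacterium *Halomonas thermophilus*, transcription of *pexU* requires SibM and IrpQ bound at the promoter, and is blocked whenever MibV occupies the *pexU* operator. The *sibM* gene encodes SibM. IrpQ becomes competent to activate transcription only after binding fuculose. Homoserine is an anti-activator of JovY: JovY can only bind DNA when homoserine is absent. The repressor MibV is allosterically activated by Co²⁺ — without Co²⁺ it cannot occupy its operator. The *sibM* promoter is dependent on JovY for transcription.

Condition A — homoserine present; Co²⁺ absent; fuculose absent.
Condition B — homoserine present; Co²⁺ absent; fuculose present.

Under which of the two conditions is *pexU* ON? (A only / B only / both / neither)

neither

Condition A:
Homoserine is present, so JovY is inactive.
Required activator JovY is absent, so *sibM* is not transcribed.
So SibM is not produced.
Co²⁺ is absent, so MibV is inactive.
Fuculose is absent, so IrpQ is inactive.
Required activator SibM is absent, so *pexU* is not transcribed.
→ *pexU* is OFF in A.
Condition B:
Homoserine is present, so JovY is inactive.
Required activator JovY is absent, so *sibM* is not transcribed.
So SibM is not produced.
Co²⁺ is absent, so MibV is inactive.
Fuculose is present, so IrpQ is active.
Required activator SibM is absent, so *pexU* is not transcribed.
→ *pexU* is OFF in B.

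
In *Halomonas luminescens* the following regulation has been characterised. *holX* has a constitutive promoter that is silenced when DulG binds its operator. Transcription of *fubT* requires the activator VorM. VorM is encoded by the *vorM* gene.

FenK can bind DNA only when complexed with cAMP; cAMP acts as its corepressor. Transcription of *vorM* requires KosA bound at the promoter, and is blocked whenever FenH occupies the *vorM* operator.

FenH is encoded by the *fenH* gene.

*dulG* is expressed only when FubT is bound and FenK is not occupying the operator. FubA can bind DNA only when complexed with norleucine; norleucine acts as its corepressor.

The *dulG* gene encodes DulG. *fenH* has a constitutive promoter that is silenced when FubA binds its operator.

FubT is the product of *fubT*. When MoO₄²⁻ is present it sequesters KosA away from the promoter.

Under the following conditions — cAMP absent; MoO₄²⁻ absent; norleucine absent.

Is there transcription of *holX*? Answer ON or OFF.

ON

Norleucine is absent, so FubA is inactive.
With no repressor bound, *fenH* is transcribed.
So FenH is produced and active.
MoO₄²⁻ is absent, so KosA is active.
With repressor FenH bound, *vorM* is not transcribed.
So VorM is not produced.
Required activator VorM is absent, so *fubT* is not transcribed.
So FubT is not produced.
cAMP is absent, so FenK is inactive.
Required activator FubT is absent, so *dulG* is not transcribed.
So DulG is not produced.
With no repressor bound, *holX* is transcribed.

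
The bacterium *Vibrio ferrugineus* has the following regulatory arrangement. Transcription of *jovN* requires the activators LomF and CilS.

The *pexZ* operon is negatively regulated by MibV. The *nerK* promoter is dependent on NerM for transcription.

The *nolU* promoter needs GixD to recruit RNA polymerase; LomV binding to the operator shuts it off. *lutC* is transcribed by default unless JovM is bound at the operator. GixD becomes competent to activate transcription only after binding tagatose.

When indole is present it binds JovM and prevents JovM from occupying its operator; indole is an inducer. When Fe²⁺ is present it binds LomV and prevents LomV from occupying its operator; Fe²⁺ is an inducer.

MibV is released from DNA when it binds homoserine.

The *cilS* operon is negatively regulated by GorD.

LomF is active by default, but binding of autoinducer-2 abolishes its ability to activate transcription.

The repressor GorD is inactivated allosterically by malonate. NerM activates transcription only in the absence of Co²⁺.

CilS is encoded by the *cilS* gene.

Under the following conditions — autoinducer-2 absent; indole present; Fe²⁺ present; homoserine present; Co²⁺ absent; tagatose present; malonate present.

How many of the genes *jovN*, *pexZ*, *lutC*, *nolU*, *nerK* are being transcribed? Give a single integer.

5

Autoinducer-2 is absent, so LomF is active.
Malonate is present, so GorD is inactive.
With no repressor bound, *cilS* is transcribed.
So CilS is produced and active.
No repressor is bound and LomF and CilS are active, so *jovN* is transcribed.
→ *jovN* is ON.
Homoserine is present, so MibV is inactive.
With no repressor bound, *pexZ* is transcribed.
→ *pexZ* is ON.
Indole is present, so JovM is inactive.
With no repressor bound, *lutC* is transcribed.
→ *lutC* is ON.
Tagatose is present, so GixD is active.
Fe²⁺ is present, so LomV is inactive.
No repressor is bound and GixD is active, so *nolU* is transcribed.
→ *nolU* is ON.
Co²⁺ is absent, so NerM is active.
No repressor is bound and NerM is active, so *nerK* is transcribed.
→ *nerK* is ON.
5 of the 5 genes are transcribed.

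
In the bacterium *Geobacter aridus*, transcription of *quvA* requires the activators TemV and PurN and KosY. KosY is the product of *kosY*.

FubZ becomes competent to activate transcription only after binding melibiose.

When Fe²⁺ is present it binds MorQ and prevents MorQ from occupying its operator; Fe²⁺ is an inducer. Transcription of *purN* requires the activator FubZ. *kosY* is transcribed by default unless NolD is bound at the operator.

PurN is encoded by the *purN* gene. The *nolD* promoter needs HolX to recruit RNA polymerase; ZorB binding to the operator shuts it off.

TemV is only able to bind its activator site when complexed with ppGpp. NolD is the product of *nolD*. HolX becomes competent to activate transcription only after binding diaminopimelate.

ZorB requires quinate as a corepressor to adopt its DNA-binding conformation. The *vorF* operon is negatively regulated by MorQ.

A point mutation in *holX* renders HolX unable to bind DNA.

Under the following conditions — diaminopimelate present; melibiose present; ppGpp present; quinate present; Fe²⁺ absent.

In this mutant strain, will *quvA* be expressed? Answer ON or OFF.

ppGpp is present, so TemV is active.
Melibiose is present, so FubZ is active.
No repressor is bound and FubZ is active, so *purN* is transcribed.
So PurN is produced and active.
Quinate is present, so ZorB is active.
HolX is non-functional in this strain, so it has no effect.
With repressor ZorB bound, *nolD* is not transcribed.
So NolD is not produced.
With no repressor bound, *kosY* is transcribed.
So KosY is produced and active.
No repressor is bound and TemV and PurN and KosY are active, so *quvA* is transcribed.

ON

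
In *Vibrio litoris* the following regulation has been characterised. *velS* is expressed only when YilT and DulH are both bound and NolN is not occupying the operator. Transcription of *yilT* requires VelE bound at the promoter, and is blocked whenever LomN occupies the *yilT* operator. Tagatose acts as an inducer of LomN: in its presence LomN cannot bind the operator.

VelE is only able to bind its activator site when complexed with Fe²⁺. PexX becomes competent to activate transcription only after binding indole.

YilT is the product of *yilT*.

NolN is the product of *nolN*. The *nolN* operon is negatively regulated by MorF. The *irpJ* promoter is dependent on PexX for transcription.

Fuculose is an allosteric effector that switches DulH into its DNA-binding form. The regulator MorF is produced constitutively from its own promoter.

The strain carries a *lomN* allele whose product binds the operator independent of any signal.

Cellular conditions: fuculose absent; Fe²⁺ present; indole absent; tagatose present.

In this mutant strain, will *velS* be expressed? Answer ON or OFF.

LomN is constitutively active in this strain.
Fe²⁺ is present, so VelE is active.
With repressor LomN bound, *yilT* is not transcribed.
So YilT is not produced.
MorF is produced constitutively and is active.
With repressor MorF bound, *nolN* is not transcribed.
So NolN is not produced.
Fuculose is absent, so DulH is inactive.
Required activator YilT is absent, so *velS* is not transcribed.

OFF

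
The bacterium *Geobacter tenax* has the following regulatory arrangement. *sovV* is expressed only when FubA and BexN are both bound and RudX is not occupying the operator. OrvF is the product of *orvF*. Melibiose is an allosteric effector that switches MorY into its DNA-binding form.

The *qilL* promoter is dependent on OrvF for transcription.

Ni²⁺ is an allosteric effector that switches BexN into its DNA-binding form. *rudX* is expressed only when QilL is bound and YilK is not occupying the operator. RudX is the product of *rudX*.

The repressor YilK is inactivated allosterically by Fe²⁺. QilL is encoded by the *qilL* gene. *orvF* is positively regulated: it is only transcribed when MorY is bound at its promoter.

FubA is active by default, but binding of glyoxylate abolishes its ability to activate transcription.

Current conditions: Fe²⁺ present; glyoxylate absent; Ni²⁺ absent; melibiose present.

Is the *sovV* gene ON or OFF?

Fe²⁺ is present, so YilK is inactive.
Melibiose is present, so MorY is active.
No repressor is bound and MorY is active, so *orvF* is transcribed.
So OrvF is produced and active.
No repressor is bound and OrvF is active, so *qilL* is transcribed.
So QilL is produced and active.
No repressor is bound and QilL is active, so *rudX* is transcribed.
So RudX is produced and active.
Glyoxylate is absent, so FubA is active.
Ni²⁺ is absent, so BexN is inactive.
With repressor RudX bound, *sovV* is not transcribed.

OFF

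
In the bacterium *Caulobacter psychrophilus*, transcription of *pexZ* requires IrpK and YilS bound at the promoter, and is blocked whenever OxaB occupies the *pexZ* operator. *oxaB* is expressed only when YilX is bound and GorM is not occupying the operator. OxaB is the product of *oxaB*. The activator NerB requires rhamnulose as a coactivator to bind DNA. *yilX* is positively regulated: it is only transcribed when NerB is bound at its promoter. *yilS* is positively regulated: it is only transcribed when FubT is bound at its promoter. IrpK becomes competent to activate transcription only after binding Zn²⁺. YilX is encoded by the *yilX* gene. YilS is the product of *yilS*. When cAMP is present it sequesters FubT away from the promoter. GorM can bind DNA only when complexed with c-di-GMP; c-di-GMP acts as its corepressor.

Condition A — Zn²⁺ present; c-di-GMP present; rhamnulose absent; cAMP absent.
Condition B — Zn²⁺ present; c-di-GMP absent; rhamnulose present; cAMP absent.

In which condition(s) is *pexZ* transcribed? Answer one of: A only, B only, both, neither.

Condition A:
Zn²⁺ is present, so IrpK is active.
c-di-GMP is present, so GorM is active.
Rhamnulose is absent, so NerB is inactive.
Required activator NerB is absent, so *yilX* is not transcribed.
So YilX is not produced.
With repressor GorM bound, *oxaB* is not transcribed.
So OxaB is not produced.
cAMP is absent, so FubT is active.
No repressor is bound and FubT is active, so *yilS* is transcribed.
So YilS is produced and active.
No repressor is bound and IrpK and YilS are active, so *pexZ* is transcribed.
→ *pexZ* is ON in A.
Condition B:
Zn²⁺ is present, so IrpK is active.
c-di-GMP is absent, so GorM is inactive.
Rhamnulose is present, so NerB is active.
No repressor is bound and NerB is active, so *yilX* is transcribed.
So YilX is produced and active.
No repressor is bound and YilX is active, so *oxaB* is transcribed.
So OxaB is produced and active.
cAMP is absent, so FubT is active.
No repressor is bound and FubT is active, so *yilS* is transcribed.
So YilS is produced and active.
With repressor OxaB bound, *pexZ* is not transcribed.
→ *pexZ* is OFF in B.

A only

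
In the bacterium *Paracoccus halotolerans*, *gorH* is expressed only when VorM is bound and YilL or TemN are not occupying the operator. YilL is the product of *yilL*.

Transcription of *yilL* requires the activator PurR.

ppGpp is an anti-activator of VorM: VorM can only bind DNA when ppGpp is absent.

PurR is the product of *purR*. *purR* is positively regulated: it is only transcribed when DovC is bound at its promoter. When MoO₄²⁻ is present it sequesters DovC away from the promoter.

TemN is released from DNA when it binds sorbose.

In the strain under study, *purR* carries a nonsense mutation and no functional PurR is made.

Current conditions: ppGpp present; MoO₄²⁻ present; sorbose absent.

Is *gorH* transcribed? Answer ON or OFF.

OFF

ppGpp is present, so VorM is inactive.
PurR is non-functional in this strain, so it has no effect.
Required activator PurR is absent, so *yilL* is not transcribed.
So YilL is not produced.
Sorbose is absent, so TemN is active.
With repressor TemN bound, *gorH* is not transcribed.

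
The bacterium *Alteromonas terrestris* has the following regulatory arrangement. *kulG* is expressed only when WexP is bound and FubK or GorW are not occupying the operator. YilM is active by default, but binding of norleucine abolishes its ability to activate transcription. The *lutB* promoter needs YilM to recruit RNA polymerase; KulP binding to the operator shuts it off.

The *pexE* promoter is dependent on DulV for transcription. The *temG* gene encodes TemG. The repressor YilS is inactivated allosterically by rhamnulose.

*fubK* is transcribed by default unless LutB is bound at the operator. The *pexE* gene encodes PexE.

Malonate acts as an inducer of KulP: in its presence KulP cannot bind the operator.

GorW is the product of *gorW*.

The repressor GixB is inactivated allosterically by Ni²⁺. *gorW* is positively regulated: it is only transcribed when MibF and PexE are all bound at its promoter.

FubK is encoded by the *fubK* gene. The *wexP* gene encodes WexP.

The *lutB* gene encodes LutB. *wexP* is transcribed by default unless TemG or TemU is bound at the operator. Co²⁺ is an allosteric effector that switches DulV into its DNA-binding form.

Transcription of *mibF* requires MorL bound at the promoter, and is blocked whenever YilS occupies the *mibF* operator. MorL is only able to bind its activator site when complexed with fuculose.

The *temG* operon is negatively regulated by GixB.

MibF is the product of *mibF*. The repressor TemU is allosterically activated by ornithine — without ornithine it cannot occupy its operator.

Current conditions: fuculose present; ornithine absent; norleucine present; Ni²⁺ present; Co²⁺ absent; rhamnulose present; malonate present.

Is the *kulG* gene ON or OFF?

Norleucine is present, so YilM is inactive.
Malonate is present, so KulP is inactive.
Required activator YilM is absent, so *lutB* is not transcribed.
So LutB is not produced.
With no repressor bound, *fubK* is transcribed.
So FubK is produced and active.
Fuculose is present, so MorL is active.
Rhamnulose is present, so YilS is inactive.
No repressor is bound and MorL is active, so *mibF* is transcribed.
So MibF is produced and active.
Co²⁺ is absent, so DulV is inactive.
Required activator DulV is absent, so *pexE* is not transcribed.
So PexE is not produced.
Required activator PexE is absent, so *gorW* is not transcribed.
So GorW is not produced.
Ni²⁺ is present, so GixB is inactive.
With no repressor bound, *temG* is transcribed.
So TemG is produced and active.
Ornithine is absent, so TemU is inactive.
With repressor TemG bound, *wexP* is not transcribed.
So WexP is not produced.
With repressor FubK bound, *kulG* is not transcribed.

OFF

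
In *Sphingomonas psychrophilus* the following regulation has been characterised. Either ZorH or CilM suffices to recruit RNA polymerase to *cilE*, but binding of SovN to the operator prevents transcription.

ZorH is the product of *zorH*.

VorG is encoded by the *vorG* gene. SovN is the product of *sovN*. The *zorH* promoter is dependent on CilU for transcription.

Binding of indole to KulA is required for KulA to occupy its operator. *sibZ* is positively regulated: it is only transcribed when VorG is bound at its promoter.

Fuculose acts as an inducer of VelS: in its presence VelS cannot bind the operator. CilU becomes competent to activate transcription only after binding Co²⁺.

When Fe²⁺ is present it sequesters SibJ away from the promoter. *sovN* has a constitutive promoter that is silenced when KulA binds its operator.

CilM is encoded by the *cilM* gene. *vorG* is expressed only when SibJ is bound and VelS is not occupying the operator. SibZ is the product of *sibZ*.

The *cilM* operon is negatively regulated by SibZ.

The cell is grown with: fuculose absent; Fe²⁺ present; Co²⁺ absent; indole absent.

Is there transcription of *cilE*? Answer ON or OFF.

Co²⁺ is absent, so CilU is inactive.
Required activator CilU is absent, so *zorH* is not transcribed.
So ZorH is not produced.
Fe²⁺ is present, so SibJ is inactive.
Fuculose is absent, so VelS is active.
With repressor VelS bound, *vorG* is not transcribed.
So VorG is not produced.
Required activator VorG is absent, so *sibZ* is not transcribed.
So SibZ is not produced.
With no repressor bound, *cilM* is transcribed.
So CilM is produced and active.
Indole is absent, so KulA is inactive.
With no repressor bound, *sovN* is transcribed.
So SovN is produced and active.
With repressor SovN bound, *cilE* is not transcribed.

OFF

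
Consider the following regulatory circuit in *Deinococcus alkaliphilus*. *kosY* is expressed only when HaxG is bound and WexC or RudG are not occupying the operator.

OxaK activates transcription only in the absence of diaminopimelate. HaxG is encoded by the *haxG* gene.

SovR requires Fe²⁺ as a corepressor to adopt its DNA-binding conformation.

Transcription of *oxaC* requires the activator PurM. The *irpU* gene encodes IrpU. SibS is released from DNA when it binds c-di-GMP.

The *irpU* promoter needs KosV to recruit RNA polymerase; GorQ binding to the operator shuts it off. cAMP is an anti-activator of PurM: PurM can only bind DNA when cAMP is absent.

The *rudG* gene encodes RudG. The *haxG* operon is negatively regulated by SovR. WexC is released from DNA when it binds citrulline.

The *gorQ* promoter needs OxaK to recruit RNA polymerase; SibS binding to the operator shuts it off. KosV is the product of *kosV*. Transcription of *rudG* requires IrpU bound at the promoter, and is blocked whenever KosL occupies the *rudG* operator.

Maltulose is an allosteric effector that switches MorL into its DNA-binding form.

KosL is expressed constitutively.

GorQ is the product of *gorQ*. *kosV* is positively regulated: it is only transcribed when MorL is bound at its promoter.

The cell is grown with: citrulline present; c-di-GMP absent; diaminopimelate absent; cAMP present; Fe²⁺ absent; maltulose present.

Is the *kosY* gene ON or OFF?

ON

Citrulline is present, so WexC is inactive.
Maltulose is present, so MorL is active.
No repressor is bound and MorL is active, so *kosV* is transcribed.
So KosV is produced and active.
Diaminopimelate is absent, so OxaK is active.
c-di-GMP is absent, so SibS is active.
With repressor SibS bound, *gorQ* is not transcribed.
So GorQ is not produced.
No repressor is bound and KosV is active, so *irpU* is transcribed.
So IrpU is produced and active.
KosL is produced constitutively and is active.
With repressor KosL bound, *rudG* is not transcribed.
So RudG is not produced.
Fe²⁺ is absent, so SovR is inactive.
With no repressor bound, *haxG* is transcribed.
So HaxG is produced and active.
No repressor is bound and HaxG is active, so *kosY* is transcribed.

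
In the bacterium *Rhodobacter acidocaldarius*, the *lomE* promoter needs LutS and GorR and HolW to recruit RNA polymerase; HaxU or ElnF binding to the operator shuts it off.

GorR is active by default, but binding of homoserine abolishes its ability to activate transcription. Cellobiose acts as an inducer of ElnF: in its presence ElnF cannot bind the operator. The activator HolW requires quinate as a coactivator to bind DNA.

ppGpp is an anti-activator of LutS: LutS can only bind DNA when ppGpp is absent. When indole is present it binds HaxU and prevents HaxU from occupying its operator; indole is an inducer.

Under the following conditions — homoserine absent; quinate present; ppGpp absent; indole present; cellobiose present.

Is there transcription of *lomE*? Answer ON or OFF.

ON

Indole is present, so HaxU is inactive.
Cellobiose is present, so ElnF is inactive.
ppGpp is absent, so LutS is active.
Homoserine is absent, so GorR is active.
Quinate is present, so HolW is active.
No repressor is bound and LutS and GorR and HolW are active, so *lomE* is transcribed.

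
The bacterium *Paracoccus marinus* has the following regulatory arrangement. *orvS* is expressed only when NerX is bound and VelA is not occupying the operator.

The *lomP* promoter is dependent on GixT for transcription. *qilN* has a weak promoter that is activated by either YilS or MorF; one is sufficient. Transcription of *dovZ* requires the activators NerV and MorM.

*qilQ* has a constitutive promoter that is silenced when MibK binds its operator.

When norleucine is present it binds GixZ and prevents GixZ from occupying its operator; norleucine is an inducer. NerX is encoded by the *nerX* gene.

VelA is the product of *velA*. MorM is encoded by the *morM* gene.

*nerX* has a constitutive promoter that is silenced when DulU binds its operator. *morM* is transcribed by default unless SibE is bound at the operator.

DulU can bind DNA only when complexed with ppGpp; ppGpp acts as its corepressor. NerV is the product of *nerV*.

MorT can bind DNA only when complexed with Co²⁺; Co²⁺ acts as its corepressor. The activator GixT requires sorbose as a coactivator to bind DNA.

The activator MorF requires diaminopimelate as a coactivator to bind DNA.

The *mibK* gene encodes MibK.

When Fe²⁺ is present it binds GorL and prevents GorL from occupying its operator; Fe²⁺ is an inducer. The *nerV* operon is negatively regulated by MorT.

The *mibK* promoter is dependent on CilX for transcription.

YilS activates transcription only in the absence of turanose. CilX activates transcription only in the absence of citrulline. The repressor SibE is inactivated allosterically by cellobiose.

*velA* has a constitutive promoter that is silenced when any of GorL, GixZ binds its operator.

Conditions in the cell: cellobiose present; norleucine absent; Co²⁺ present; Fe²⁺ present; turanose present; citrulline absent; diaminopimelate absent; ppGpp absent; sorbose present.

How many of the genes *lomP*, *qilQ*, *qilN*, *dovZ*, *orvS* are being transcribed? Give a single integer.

2

Sorbose is present, so GixT is active.
No repressor is bound and GixT is active, so *lomP* is transcribed.
→ *lomP* is ON.
Citrulline is absent, so CilX is active.
No repressor is bound and CilX is active, so *mibK* is transcribed.
So MibK is produced and active.
With repressor MibK bound, *qilQ* is not transcribed.
→ *qilQ* is OFF.
Turanose is present, so YilS is inactive.
Diaminopimelate is absent, so MorF is inactive.
No activator is available at the *qilN* promoter, so *qilN* is not transcribed.
→ *qilN* is OFF.
Co²⁺ is present, so MorT is active.
With repressor MorT bound, *nerV* is not transcribed.
So NerV is not produced.
Cellobiose is present, so SibE is inactive.
With no repressor bound, *morM* is transcribed.
So MorM is produced and active.
Required activator NerV is absent, so *dovZ* is not transcribed.
→ *dovZ* is OFF.
ppGpp is absent, so DulU is inactive.
With no repressor bound, *nerX* is transcribed.
So NerX is produced and active.
Fe²⁺ is present, so GorL is inactive.
Norleucine is absent, so GixZ is active.
With repressor GixZ bound, *velA* is not transcribed.
So VelA is not produced.
No repressor is bound and NerX is active, so *orvS* is transcribed.
→ *orvS* is ON.
2 of the 5 genes are transcribed.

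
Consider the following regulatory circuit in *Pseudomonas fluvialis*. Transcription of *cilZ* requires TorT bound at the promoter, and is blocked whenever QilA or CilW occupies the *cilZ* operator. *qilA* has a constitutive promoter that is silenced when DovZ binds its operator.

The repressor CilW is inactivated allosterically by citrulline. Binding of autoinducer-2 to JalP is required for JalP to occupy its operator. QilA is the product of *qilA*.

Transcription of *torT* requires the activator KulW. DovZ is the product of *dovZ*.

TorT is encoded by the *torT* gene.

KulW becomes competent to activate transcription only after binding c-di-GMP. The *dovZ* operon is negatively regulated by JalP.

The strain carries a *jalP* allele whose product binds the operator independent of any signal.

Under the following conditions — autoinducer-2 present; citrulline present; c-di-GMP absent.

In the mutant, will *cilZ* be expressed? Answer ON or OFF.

OFF

JalP is constitutively active in this strain.
With repressor JalP bound, *dovZ* is not transcribed.
So DovZ is not produced.
With no repressor bound, *qilA* is transcribed.
So QilA is produced and active.
c-di-GMP is absent, so KulW is inactive.
Required activator KulW is absent, so *torT* is not transcribed.
So TorT is not produced.
Citrulline is present, so CilW is inactive.
With repressor QilA bound, *cilZ* is not transcribed.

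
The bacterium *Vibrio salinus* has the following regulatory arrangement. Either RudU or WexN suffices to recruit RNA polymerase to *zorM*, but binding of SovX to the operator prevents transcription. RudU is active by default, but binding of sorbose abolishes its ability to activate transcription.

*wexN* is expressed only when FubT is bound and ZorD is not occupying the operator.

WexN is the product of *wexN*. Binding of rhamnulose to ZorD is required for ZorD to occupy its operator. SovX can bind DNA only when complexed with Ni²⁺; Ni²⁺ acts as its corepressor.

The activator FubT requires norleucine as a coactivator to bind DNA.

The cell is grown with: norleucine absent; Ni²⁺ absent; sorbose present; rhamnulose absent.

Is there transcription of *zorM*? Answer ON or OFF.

OFF

Sorbose is present, so RudU is inactive.
Rhamnulose is absent, so ZorD is inactive.
Norleucine is absent, so FubT is inactive.
Required activator FubT is absent, so *wexN* is not transcribed.
So WexN is not produced.
Ni²⁺ is absent, so SovX is inactive.
No activator is available at the *zorM* promoter, so *zorM* is not transcribed.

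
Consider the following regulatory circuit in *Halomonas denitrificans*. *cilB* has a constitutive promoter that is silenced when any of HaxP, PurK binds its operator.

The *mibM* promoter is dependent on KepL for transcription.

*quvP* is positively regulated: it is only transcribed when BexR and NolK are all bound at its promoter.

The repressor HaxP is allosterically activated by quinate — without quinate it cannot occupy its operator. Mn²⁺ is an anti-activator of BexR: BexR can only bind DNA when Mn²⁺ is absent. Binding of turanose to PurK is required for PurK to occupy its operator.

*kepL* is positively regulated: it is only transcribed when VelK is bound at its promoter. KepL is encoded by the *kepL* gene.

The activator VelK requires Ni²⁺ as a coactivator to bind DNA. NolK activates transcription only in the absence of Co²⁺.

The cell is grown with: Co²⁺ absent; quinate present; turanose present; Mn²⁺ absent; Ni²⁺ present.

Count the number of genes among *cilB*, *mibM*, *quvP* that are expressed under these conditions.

2

Quinate is present, so HaxP is active.
Turanose is present, so PurK is active.
With repressor HaxP bound, *cilB* is not transcribed.
→ *cilB* is OFF.
Ni²⁺ is present, so VelK is active.
No repressor is bound and VelK is active, so *kepL* is transcribed.
So KepL is produced and active.
No repressor is bound and KepL is active, so *mibM* is transcribed.
→ *mibM* is ON.
Mn²⁺ is absent, so BexR is active.
Co²⁺ is absent, so NolK is active.
No repressor is bound and BexR and NolK are active, so *quvP* is transcribed.
→ *quvP* is ON.
2 of the 3 genes are transcribed.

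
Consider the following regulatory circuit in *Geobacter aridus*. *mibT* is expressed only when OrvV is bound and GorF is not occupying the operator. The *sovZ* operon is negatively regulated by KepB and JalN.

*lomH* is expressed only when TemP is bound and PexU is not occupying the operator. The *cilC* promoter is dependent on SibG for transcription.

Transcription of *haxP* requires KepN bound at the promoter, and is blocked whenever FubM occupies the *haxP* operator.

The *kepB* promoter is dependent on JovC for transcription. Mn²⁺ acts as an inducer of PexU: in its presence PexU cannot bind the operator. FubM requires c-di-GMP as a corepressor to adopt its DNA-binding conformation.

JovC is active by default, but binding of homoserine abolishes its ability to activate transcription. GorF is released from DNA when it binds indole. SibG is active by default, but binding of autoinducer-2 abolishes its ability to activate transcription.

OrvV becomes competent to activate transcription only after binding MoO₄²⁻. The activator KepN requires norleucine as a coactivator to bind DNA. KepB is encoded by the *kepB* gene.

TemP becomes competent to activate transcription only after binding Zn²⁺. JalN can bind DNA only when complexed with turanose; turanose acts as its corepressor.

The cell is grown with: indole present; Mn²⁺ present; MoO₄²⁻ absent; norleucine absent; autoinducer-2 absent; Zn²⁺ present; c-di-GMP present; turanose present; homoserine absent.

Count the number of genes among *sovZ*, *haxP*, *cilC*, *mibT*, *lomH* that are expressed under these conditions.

2

Homoserine is absent, so JovC is active.
No repressor is bound and JovC is active, so *kepB* is transcribed.
So KepB is produced and active.
Turanose is present, so JalN is active.
With repressor KepB bound, *sovZ* is not transcribed.
→ *sovZ* is OFF.
c-di-GMP is present, so FubM is active.
Norleucine is absent, so KepN is inactive.
With repressor FubM bound, *haxP* is not transcribed.
→ *haxP* is OFF.
Autoinducer-2 is absent, so SibG is active.
No repressor is bound and SibG is active, so *cilC* is transcribed.
→ *cilC* is ON.
MoO₄²⁻ is absent, so OrvV is inactive.
Indole is present, so GorF is inactive.
Required activator OrvV is absent, so *mibT* is not transcribed.
→ *mibT* is OFF.
Zn²⁺ is present, so TemP is active.
Mn²⁺ is present, so PexU is inactive.
No repressor is bound and TemP is active, so *lomH* is transcribed.
→ *lomH* is ON.
2 of the 5 genes are transcribed.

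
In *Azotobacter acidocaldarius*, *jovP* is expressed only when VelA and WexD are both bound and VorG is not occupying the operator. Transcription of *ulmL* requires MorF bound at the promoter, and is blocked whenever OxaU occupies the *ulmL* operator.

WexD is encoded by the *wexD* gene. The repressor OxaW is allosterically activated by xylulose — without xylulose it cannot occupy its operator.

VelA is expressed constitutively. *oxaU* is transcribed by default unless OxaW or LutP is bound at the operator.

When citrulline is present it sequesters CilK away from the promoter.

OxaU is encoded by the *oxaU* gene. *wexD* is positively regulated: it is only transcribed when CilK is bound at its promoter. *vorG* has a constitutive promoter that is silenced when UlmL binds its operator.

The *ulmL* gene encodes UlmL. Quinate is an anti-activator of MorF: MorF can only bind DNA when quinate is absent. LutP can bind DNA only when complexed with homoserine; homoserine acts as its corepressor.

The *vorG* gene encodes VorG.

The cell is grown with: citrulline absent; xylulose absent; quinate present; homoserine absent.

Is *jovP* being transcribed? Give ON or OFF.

OFF

VelA is produced constitutively and is active.
Citrulline is absent, so CilK is active.
No repressor is bound and CilK is active, so *wexD* is transcribed.
So WexD is produced and active.
Quinate is present, so MorF is inactive.
Xylulose is absent, so OxaW is inactive.
Homoserine is absent, so LutP is inactive.
With no repressor bound, *oxaU* is transcribed.
So OxaU is produced and active.
With repressor OxaU bound, *ulmL* is not transcribed.
So UlmL is not produced.
With no repressor bound, *vorG* is transcribed.
So VorG is produced and active.
With repressor VorG bound, *jovP* is not transcribed.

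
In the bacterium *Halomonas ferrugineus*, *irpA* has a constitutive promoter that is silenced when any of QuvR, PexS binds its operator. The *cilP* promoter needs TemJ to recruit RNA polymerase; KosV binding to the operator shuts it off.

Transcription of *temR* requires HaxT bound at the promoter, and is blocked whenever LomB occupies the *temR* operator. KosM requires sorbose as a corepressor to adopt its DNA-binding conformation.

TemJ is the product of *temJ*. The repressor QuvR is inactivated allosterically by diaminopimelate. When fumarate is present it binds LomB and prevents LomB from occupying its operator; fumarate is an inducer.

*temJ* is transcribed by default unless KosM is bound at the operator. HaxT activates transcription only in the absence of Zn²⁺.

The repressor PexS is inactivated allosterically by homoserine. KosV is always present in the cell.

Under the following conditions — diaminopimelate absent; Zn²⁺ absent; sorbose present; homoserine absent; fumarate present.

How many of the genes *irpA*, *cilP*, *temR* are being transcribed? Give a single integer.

Diaminopimelate is absent, so QuvR is active.
Homoserine is absent, so PexS is active.
With repressor QuvR bound, *irpA* is not transcribed.
→ *irpA* is OFF.
Sorbose is present, so KosM is active.
With repressor KosM bound, *temJ* is not transcribed.
So TemJ is not produced.
KosV is produced constitutively and is active.
With repressor KosV bound, *cilP* is not transcribed.
→ *cilP* is OFF.
Zn²⁺ is absent, so HaxT is active.
Fumarate is present, so LomB is inactive.
No repressor is bound and HaxT is active, so *temR* is transcribed.
→ *temR* is ON.
1 of the 3 genes is transcribed.

1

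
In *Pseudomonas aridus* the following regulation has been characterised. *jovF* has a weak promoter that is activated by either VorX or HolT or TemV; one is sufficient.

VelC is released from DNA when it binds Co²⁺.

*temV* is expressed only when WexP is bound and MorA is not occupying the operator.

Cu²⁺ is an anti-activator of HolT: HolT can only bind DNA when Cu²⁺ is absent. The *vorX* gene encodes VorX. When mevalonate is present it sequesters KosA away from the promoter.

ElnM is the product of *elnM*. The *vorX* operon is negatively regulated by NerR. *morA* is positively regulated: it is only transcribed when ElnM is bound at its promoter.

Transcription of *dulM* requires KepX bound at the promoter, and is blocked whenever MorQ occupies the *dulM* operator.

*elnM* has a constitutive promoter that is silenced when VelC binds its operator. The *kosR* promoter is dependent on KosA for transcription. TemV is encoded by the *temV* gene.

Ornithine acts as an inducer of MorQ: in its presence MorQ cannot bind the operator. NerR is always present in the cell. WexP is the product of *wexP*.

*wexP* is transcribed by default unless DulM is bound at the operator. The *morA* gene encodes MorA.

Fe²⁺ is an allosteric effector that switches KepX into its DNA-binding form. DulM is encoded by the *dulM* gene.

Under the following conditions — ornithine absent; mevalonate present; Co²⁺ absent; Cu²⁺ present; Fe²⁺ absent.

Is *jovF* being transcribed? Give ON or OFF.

ON

NerR is produced constitutively and is active.
With repressor NerR bound, *vorX* is not transcribed.
So VorX is not produced.
Cu²⁺ is present, so HolT is inactive.
Ornithine is absent, so MorQ is active.
Fe²⁺ is absent, so KepX is inactive.
With repressor MorQ bound, *dulM* is not transcribed.
So DulM is not produced.
With no repressor bound, *wexP* is transcribed.
So WexP is produced and active.
Co²⁺ is absent, so VelC is active.
With repressor VelC bound, *elnM* is not transcribed.
So ElnM is not produced.
Required activator ElnM is absent, so *morA* is not transcribed.
So MorA is not produced.
No repressor is bound and WexP is active, so *temV* is transcribed.
So TemV is produced and active.
Activator TemV is present, so *jovF* is transcribed.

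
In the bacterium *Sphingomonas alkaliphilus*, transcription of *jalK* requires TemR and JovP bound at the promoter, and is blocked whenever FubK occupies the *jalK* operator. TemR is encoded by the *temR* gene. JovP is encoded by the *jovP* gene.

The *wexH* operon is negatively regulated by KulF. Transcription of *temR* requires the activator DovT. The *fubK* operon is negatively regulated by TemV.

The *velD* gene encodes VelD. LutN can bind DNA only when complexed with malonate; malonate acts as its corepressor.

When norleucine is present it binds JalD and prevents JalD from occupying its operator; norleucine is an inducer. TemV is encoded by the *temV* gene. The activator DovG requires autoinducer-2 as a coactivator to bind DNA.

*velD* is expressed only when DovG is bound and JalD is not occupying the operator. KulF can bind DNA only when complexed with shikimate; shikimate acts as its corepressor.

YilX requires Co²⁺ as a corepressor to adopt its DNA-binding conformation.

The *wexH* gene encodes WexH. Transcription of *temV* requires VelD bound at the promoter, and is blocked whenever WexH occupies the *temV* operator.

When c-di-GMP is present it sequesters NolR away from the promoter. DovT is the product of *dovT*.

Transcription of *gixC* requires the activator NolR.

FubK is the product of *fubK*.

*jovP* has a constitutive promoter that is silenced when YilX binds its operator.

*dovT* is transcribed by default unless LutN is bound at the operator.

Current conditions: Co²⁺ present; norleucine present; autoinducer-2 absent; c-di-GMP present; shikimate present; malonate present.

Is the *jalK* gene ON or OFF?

Malonate is present, so LutN is active.
With repressor LutN bound, *dovT* is not transcribed.
So DovT is not produced.
Required activator DovT is absent, so *temR* is not transcribed.
So TemR is not produced.
Shikimate is present, so KulF is active.
With repressor KulF bound, *wexH* is not transcribed.
So WexH is not produced.
Autoinducer-2 is absent, so DovG is inactive.
Norleucine is present, so JalD is inactive.
Required activator DovG is absent, so *velD* is not transcribed.
So VelD is not produced.
Required activator VelD is absent, so *temV* is not transcribed.
So TemV is not produced.
With no repressor bound, *fubK* is transcribed.
So FubK is produced and active.
Co²⁺ is present, so YilX is active.
With repressor YilX bound, *jovP* is not transcribed.
So JovP is not produced.
With repressor FubK bound, *jalK* is not transcribed.

OFF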